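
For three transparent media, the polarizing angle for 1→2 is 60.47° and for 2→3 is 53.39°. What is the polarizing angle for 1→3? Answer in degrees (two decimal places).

tan θ_B(1→2) = n₂/n₁ = tan 60.47° = 1.7653.
tan θ_B(2→3) = n₃/n₂ = tan 53.39° = 1.3460.
n₃/n₁ = 2.3762. Then tan θ_B(1→3) = n₃/n₁, so θ_B(1→3) = arctan(2.3762) = 67.18°.

θ_B ≈ 67.18°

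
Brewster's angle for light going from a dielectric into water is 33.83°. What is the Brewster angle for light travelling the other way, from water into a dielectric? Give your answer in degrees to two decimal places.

The two Brewster angles are complementary: θ_B' = 90° − θ_B = 90° − 33.83° = 56.17°.

θ_B' ≈ 56.17°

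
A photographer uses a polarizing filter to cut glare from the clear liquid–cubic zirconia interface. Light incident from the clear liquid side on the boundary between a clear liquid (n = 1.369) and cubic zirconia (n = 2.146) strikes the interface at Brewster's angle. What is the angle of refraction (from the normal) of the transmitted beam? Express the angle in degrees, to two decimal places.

First find Brewster's angle: tan θ_B = 2.146/1.369 = 1.5676, giving θ_B = 57.46°.
The refracted ray is perpendicular to the reflected ray, so θ_t = 90° − θ_B = 32.54°.

θ_t ≈ 32.54°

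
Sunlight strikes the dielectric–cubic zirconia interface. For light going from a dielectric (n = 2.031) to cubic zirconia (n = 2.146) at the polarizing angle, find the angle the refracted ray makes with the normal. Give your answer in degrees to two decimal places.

θ_t ≈ 43.42°

First find Brewster's angle: tan θ_B = 2.146/2.031 = 1.0566, giving θ_B = 46.58°.
The refracted ray is perpendicular to the reflected ray, so θ_t = 90° − θ_B = 43.42°.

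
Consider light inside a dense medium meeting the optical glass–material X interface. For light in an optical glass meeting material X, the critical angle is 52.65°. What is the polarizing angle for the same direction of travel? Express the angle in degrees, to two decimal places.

θ_B ≈ 38.48°

At the critical angle sin θ_c = n₂/n₁, giving n₂/n₁ = sin 52.65° = 0.7949.
Then tan θ_B = n₂/n₁ = 0.7949, so θ_B = arctan 0.7949 = 38.48°.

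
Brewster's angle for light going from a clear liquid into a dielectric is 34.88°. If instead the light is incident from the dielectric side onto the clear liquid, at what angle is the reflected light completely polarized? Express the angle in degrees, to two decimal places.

θ_B' ≈ 55.12°

The two Brewster angles are complementary: θ_B' = 90° − θ_B = 90° − 34.88° = 55.12°.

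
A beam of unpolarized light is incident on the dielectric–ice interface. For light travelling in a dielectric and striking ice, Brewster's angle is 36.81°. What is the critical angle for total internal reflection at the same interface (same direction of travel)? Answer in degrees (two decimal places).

θ_c ≈ 48.45°

From Brewster, n₂/n₁ = tan θ_B = tan 36.81° = 0.7484.
Then sin θ_c = n₂/n₁ = 0.7484, so θ_c = arcsin 0.7484 = 48.45°.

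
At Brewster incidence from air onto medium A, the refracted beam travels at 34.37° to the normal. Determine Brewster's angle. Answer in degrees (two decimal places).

Since the reflected and refracted rays are at right angles at the polarizing angle, θ_B + θ_t = 90°.
So θ_B = 90° − θ_t = 90° − 34.37° = 55.63°.

θ_B ≈ 55.63°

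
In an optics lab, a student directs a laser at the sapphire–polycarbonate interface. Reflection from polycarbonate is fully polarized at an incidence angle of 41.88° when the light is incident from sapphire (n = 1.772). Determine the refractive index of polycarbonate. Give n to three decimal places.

Full polarization of the reflected beam means tan θ_B = n₂/n₁, where n₁ is the incident medium (sapphire).
n₂ = n₁ tan θ_B = 1.772 × tan 41.88° = 1.589.

n ≈ 1.589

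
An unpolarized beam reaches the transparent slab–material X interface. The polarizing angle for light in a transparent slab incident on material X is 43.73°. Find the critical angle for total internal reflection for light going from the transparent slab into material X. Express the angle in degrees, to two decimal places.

θ_c ≈ 73.06°

n₂/n₁ = tan 43.73° = 0.9566; the critical angle satisfies sin θ_c = n₂/n₁.
θ_c = arcsin(0.9566) = 73.06°.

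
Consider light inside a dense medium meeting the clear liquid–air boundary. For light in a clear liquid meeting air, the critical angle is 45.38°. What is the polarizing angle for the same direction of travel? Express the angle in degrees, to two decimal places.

At the critical angle sin θ_c = n₂/n₁, giving n₂/n₁ = sin 45.38° = 0.7118.
Then tan θ_B = n₂/n₁ = 0.7118, so θ_B = arctan 0.7118 = 35.44°.

θ_B ≈ 35.44°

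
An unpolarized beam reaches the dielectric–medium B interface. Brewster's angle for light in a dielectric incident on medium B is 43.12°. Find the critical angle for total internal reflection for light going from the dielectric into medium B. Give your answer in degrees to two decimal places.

tan θ_B = n₂/n₁ = tan 43.12° = 0.9364.
Total internal reflection: sin θ_c = n₂/n₁ = 0.9364.
θ_c = arcsin(0.9364) = 69.46°.

θ_c ≈ 69.46°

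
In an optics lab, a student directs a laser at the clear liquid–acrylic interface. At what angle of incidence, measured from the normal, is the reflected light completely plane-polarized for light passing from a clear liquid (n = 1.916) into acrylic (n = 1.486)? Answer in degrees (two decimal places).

θ_B ≈ 37.80°

Brewster's condition: tan θ_B = n₂/n₁ = 1.486/1.916 = 0.7756.
θ_B = arctan(0.7756) = 37.80°.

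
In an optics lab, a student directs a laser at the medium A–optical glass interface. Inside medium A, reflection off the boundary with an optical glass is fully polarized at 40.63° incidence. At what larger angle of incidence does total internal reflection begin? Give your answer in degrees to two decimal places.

θ_c ≈ 59.09°

From Brewster, n₂/n₁ = tan θ_B = tan 40.63° = 0.8580.
Then sin θ_c = n₂/n₁ = 0.8580, so θ_c = arcsin 0.8580 = 59.09°.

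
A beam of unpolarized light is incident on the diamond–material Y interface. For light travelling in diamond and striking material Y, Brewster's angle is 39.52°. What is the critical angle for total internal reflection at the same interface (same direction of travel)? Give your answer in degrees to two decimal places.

n₂/n₁ = tan 39.52° = 0.8249; the critical angle satisfies sin θ_c = n₂/n₁.
θ_c = arcsin(0.8249) = 55.58°.

θ_c ≈ 55.58°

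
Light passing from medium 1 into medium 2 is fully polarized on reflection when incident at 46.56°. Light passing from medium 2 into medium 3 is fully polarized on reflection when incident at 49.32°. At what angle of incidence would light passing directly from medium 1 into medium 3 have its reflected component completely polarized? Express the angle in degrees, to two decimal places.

θ_B ≈ 50.86°

n₂/n₁ = tan 46.56° = 1.0560 and n₃/n₂ = tan 49.32° = 1.1634.
So n₃/n₁ = (n₂/n₁)(n₃/n₂) = 1.0560 × 1.1634 = 1.2286.
θ_B(1→3) = arctan(1.2286) = 50.86°.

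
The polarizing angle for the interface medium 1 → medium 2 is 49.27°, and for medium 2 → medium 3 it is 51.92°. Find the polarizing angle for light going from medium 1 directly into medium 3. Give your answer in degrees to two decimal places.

tan θ_B(1→2) = n₂/n₁ = tan 49.27° = 1.1614.
tan θ_B(2→3) = n₃/n₂ = tan 51.92° = 1.2763.
So n₃/n₁ = (n₂/n₁)(n₃/n₂) = 1.1614 × 1.2763 = 1.4822.
θ_B(1→3) = arctan(1.4822) = 55.99°.

θ_B ≈ 55.99°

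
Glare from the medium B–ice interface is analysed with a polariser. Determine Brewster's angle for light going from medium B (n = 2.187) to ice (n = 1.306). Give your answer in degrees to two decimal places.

θ_B ≈ 30.84°

Brewster's condition: tan θ_B = n₂/n₁ = 1.306/2.187 = 0.5972.
So θ_B = arctan 0.5972 = 30.84°.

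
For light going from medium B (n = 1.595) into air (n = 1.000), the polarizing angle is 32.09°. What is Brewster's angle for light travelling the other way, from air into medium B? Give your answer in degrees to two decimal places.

θ_B' ≈ 57.91°

tan θ_B' = n₁/n₂ = 1/tan θ_B, so θ_B' = 90° − θ_B.
θ_B' = 90° − 32.09° = 57.91°.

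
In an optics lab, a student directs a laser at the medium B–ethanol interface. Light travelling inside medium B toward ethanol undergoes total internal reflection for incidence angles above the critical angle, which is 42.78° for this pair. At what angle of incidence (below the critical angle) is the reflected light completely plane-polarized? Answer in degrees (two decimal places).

sin θ_c = n₂/n₁, so n₂/n₁ = sin 42.78° = 0.6792.
Brewster: tan θ_B = n₂/n₁ = 0.6792.
θ_B = arctan(0.6792) = 34.18°.

θ_B ≈ 34.18°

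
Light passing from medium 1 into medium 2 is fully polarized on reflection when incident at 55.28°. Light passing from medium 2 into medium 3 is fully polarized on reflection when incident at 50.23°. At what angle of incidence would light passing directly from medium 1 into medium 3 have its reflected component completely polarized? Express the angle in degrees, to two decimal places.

θ_B ≈ 60.03°

tan θ_B(1→2) = n₂/n₁ = tan 55.28° = 1.4431.
tan θ_B(2→3) = n₃/n₂ = tan 50.23° = 1.2015.
n₃/n₁ = 1.7339. Then tan θ_B(1→3) = n₃/n₁, so θ_B(1→3) = arctan(1.7339) = 60.03°.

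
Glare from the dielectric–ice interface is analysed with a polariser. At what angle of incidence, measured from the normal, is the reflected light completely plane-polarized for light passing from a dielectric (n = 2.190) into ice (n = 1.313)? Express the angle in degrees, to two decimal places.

θ_B ≈ 30.94°

tan θ_B = n₂/n₁ = 1.313/2.190 = 0.5995.
So θ_B = arctan 0.5995 = 30.94°.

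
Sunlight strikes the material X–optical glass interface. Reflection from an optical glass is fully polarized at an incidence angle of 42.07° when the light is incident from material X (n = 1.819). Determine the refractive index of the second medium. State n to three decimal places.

At the polarizing angle, tan θ_B = n₂/n₁ with n₁ on the incident side (material X) and n₂ on the transmitted side (an optical glass).
n₂ = n₁ tan θ_B = 1.819 × tan 42.07° = 1.642.

n ≈ 1.642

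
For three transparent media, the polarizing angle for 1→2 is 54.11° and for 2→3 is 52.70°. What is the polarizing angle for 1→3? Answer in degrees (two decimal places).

θ_B ≈ 61.13°

Each Brewster angle gives a ratio: n₂/n₁ = tan 54.11° = 1.3820, n₃/n₂ = tan 52.70° = 1.3127.
Multiplying, n₃/n₁ = 1.3820 × 1.3127 = 1.8141, and θ_B(1→3) = arctan 1.8141 = 61.13°.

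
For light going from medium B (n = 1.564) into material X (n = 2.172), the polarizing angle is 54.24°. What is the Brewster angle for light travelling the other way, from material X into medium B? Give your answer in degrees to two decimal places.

θ_B' ≈ 35.76°

tan θ_B' = n₁/n₂ = 1/tan θ_B, so θ_B' = 90° − θ_B.
θ_B' = 90° − 54.24° = 35.76°.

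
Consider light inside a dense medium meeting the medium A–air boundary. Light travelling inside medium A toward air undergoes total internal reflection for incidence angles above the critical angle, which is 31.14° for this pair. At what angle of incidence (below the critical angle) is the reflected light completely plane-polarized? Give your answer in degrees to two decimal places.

θ_B ≈ 27.34°

n₂/n₁ = sin θ_c = sin 31.14° = 0.5171.
tan θ_B equals the same ratio, so θ_B = arctan(0.5171) = 27.34°.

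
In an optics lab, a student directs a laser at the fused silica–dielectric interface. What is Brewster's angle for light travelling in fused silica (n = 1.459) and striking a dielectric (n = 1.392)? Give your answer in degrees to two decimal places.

The reflected p-component vanishes when tan θ_B = n₂/n₁.
Brewster's condition: tan θ_B = n₂/n₁ = 1.392/1.459 = 0.9541.
So θ_B = arctan 0.9541 = 43.65°.

θ_B ≈ 43.65°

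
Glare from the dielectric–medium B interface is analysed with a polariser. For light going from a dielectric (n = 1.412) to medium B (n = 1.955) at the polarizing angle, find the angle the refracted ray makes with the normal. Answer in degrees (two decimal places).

θ_t ≈ 35.84°

θ_B = arctan(n₂/n₁) = arctan(1.955/1.412) = 54.16°.
The refracted ray is perpendicular to the reflected ray, so θ_t = 90° − θ_B = 35.84°.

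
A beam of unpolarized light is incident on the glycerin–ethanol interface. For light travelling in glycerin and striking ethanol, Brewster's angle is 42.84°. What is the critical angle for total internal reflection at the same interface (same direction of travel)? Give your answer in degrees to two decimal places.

From Brewster, n₂/n₁ = tan θ_B = tan 42.84° = 0.9273.
Then sin θ_c = n₂/n₁ = 0.9273, so θ_c = arcsin 0.9273 = 68.02°.

θ_c ≈ 68.02°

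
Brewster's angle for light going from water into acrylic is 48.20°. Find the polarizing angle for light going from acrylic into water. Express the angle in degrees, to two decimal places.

The two Brewster angles are complementary: θ_B' = 90° − θ_B = 90° − 48.20° = 41.80°.

θ_B' ≈ 41.80°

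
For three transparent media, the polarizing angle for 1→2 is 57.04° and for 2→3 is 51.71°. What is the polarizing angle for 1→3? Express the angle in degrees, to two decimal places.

θ_B ≈ 62.89°

Each Brewster angle gives a ratio: n₂/n₁ = tan 57.04° = 1.5422, n₃/n₂ = tan 51.71° = 1.2667.
So n₃/n₁ = (n₂/n₁)(n₃/n₂) = 1.5422 × 1.2667 = 1.9535.
θ_B(1→3) = arctan(1.9535) = 62.89°.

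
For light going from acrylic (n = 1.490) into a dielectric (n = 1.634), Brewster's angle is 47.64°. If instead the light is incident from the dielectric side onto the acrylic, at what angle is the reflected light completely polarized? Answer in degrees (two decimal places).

θ_B' ≈ 42.36°

The two Brewster angles are complementary: θ_B' = 90° − θ_B = 90° − 47.64° = 42.36°.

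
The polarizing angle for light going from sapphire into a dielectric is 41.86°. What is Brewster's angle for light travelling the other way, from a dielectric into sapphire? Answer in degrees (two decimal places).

The two Brewster angles are complementary: θ_B' = 90° − θ_B = 90° − 41.86° = 48.14°.

θ_B' ≈ 48.14°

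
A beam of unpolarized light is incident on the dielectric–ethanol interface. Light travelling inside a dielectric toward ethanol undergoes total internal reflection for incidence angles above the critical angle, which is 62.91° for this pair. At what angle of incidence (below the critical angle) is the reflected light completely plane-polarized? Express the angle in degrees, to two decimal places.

θ_B ≈ 41.68°

sin θ_c = n₂/n₁, so n₂/n₁ = sin 62.91° = 0.8903.
Brewster: tan θ_B = n₂/n₁ = 0.8903.
θ_B = arctan(0.8903) = 41.68°.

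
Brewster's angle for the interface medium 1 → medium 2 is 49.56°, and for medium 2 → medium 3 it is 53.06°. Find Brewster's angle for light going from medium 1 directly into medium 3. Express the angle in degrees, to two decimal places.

θ_B ≈ 57.35°

n₂/n₁ = tan 49.56° = 1.1733 and n₃/n₂ = tan 53.06° = 1.3299.
n₃/n₁ = 1.5605. Then tan θ_B(1→3) = n₃/n₁, so θ_B(1→3) = arctan(1.5605) = 57.35°.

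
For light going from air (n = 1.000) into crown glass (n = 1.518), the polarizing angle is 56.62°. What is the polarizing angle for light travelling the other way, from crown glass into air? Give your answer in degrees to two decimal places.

θ_B' ≈ 33.38°

The two Brewster angles are complementary: θ_B' = 90° − θ_B = 90° − 56.62° = 33.38°.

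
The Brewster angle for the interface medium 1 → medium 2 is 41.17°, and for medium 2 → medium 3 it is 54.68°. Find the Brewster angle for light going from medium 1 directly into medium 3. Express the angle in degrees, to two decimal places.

Each Brewster angle gives a ratio: n₂/n₁ = tan 41.17° = 0.8745, n₃/n₂ = tan 54.68° = 1.4113.
Multiplying, n₃/n₁ = 0.8745 × 1.4113 = 1.2342, and θ_B(1→3) = arctan 1.2342 = 50.98°.

θ_B ≈ 50.98°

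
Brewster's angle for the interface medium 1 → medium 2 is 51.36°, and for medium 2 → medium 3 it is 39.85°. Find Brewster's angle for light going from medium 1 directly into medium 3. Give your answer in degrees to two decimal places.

Each Brewster angle gives a ratio: n₂/n₁ = tan 51.36° = 1.2509, n₃/n₂ = tan 39.85° = 0.8346.
So n₃/n₁ = (n₂/n₁)(n₃/n₂) = 1.2509 × 0.8346 = 1.0440.
θ_B(1→3) = arctan(1.0440) = 46.23°.

θ_B ≈ 46.23°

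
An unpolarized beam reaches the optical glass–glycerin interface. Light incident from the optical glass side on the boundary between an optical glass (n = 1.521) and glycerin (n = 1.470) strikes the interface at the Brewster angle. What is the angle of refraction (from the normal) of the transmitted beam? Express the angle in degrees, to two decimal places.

θ_t ≈ 45.98°

θ_B = arctan(n₂/n₁) = arctan(1.470/1.521) = 44.02°.
The refracted ray is perpendicular to the reflected ray, so θ_t = 90° − θ_B = 45.98°.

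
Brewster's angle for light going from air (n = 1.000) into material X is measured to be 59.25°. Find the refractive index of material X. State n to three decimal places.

n ≈ 1.681

Brewster's law: tan θ_B = n₂/n₁ (light incident in air, refracted into material X).
n₂ = n₁ tan θ_B = 1.000 × tan 59.25° = 1.681.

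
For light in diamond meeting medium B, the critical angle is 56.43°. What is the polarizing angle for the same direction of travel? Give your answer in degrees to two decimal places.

θ_B ≈ 39.80°

At the critical angle sin θ_c = n₂/n₁, giving n₂/n₁ = sin 56.43° = 0.8332.
Then tan θ_B = n₂/n₁ = 0.8332, so θ_B = arctan 0.8332 = 39.80°.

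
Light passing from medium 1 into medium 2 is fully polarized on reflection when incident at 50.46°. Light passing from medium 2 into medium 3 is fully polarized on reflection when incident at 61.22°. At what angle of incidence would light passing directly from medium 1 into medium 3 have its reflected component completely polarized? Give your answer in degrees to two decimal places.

θ_B ≈ 65.61°

Each Brewster angle gives a ratio: n₂/n₁ = tan 50.46° = 1.2114, n₃/n₂ = tan 61.22° = 1.8205.
Multiplying, n₃/n₁ = 1.2114 × 1.8205 = 2.2053, and θ_B(1→3) = arctan 2.2053 = 65.61°.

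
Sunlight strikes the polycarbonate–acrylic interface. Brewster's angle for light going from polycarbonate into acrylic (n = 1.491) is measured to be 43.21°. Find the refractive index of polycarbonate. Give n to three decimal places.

At Brewster's angle, tan θ_B = n₂/n₁ with n₁ on the incident side (polycarbonate) and n₂ on the transmitted side (acrylic).
n₁ = n₂ / tan θ_B = 1.491 / tan 43.21° = 1.587.

n ≈ 1.587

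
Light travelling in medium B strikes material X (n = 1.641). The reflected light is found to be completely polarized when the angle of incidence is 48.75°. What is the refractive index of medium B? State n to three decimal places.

n ≈ 1.439

Brewster's law: tan θ_B = n₂/n₁ (light incident in medium B, refracted into material X).
n₁ = n₂ / tan θ_B = 1.641 / tan 48.75° = 1.439.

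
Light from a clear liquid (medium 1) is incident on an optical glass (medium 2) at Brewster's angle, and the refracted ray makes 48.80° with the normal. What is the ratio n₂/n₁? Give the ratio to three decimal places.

At Brewster incidence θ_B = 90° − θ_t = 90° − 48.80° = 41.20°.
tan θ_B = n₂/n₁, so n₂/n₁ = tan 41.20° = 0.875.

n₂/n₁ ≈ 0.875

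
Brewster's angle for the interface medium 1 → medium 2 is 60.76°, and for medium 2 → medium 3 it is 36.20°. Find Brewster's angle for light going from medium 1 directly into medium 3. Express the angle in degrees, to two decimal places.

θ_B ≈ 52.59°

Each Brewster angle gives a ratio: n₂/n₁ = tan 60.76° = 1.7864, n₃/n₂ = tan 36.20° = 0.7319.
So n₃/n₁ = (n₂/n₁)(n₃/n₂) = 1.7864 × 0.7319 = 1.3074.
θ_B(1→3) = arctan(1.3074) = 52.59°.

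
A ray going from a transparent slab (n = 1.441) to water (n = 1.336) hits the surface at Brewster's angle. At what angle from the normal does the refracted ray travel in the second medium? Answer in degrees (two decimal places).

θ_t ≈ 47.17°

θ_B = arctan(n₂/n₁) = arctan(1.336/1.441) = 42.83°.
Since θ_B + θ_t = 90° at Brewster incidence, θ_t = 90° − 42.83° = 47.17°.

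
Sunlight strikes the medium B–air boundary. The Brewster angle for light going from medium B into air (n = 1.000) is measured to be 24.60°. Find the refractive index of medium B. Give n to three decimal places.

n ≈ 2.184

Full polarization of the reflected beam means tan θ_B = n₂/n₁, where n₁ is the incident medium (medium B).
n₁ = n₂ / tan θ_B = 1.000 / tan 24.60° = 2.184.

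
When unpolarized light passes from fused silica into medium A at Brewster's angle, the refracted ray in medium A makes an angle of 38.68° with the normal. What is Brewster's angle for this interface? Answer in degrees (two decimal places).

θ_B ≈ 51.32°

Brewster's condition makes the reflected and refracted beams perpendicular: θ_B + θ_t = 90°.
θ_B = 90° − 38.68° = 51.32°.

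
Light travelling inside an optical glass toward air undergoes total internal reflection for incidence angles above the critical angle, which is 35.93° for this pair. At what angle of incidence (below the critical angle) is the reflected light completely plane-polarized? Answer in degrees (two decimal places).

n₂/n₁ = sin θ_c = sin 35.93° = 0.5868.
tan θ_B equals the same ratio, so θ_B = arctan(0.5868) = 30.40°.

θ_B ≈ 30.40°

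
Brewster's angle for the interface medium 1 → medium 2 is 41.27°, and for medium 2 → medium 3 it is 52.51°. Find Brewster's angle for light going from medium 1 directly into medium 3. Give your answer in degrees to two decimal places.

θ_B ≈ 48.85°

n₂/n₁ = tan 41.27° = 0.8776 and n₃/n₂ = tan 52.51° = 1.3037.
Multiplying, n₃/n₁ = 0.8776 × 1.3037 = 1.1441, and θ_B(1→3) = arctan 1.1441 = 48.85°.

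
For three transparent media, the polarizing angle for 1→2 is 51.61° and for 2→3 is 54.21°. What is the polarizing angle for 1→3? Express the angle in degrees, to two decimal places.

Each Brewster angle gives a ratio: n₂/n₁ = tan 51.61° = 1.2621, n₃/n₂ = tan 54.21° = 1.3870.
n₃/n₁ = 1.7506. Then tan θ_B(1→3) = n₃/n₁, so θ_B(1→3) = arctan(1.7506) = 60.26°.

θ_B ≈ 60.26°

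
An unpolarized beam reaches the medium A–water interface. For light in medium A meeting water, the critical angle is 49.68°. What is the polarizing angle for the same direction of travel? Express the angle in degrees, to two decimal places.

θ_B ≈ 37.32°

n₂/n₁ = sin θ_c = sin 49.68° = 0.7624.
tan θ_B equals the same ratio, so θ_B = arctan(0.7624) = 37.32°.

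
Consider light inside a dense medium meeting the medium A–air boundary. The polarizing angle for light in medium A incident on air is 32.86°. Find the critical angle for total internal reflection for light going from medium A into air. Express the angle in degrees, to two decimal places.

From Brewster, n₂/n₁ = tan θ_B = tan 32.86° = 0.6459.
Then sin θ_c = n₂/n₁ = 0.6459, so θ_c = arcsin 0.6459 = 40.24°.

θ_c ≈ 40.24°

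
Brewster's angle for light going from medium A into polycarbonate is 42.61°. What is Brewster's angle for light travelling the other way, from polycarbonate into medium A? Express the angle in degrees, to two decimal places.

The two Brewster angles are complementary: θ_B' = 90° − θ_B = 90° − 42.61° = 47.39°.

θ_B' ≈ 47.39°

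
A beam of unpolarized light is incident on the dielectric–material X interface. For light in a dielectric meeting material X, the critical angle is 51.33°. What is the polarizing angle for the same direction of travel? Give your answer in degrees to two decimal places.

θ_B ≈ 37.98°

n₂/n₁ = sin θ_c = sin 51.33° = 0.7808.
tan θ_B equals the same ratio, so θ_B = arctan(0.7808) = 37.98°.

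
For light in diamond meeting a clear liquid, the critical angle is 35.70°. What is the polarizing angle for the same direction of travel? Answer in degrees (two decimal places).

θ_B ≈ 30.27°

At the critical angle sin θ_c = n₂/n₁, giving n₂/n₁ = sin 35.70° = 0.5835.
Then tan θ_B = n₂/n₁ = 0.5835, so θ_B = arctan 0.5835 = 30.27°.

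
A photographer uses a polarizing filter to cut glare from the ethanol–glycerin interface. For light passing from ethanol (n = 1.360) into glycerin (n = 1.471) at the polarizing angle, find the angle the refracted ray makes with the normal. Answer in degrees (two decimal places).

tan θ_B = n₂/n₁ = 1.471/1.360 = 1.0816, so θ_B = 47.25°.
At Brewster's angle the reflected and refracted rays are perpendicular, so θ_t = 90° − θ_B = 90° − 47.25° = 42.75°.

θ_t ≈ 42.75°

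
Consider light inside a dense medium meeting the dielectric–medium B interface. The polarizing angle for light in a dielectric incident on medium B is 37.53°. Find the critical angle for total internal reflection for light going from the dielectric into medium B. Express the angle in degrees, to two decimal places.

θ_c ≈ 50.19°

n₂/n₁ = tan 37.53° = 0.7682; the critical angle satisfies sin θ_c = n₂/n₁.
θ_c = arcsin(0.7682) = 50.19°.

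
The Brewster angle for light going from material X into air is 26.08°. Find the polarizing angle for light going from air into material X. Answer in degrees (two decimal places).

tan θ_B' = n₁/n₂ = 1/tan θ_B, so θ_B' = 90° − θ_B.
θ_B' = 90° − 26.08° = 63.92°.

θ_B' ≈ 63.92°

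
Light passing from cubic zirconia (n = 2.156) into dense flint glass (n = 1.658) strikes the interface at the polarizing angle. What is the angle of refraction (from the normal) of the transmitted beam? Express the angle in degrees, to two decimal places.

tan θ_B = n₂/n₁ = 1.658/2.156 = 0.7690, so θ_B = 37.56°.
Since θ_B + θ_t = 90° at Brewster incidence, θ_t = 90° − 37.56° = 52.44°.

θ_t ≈ 52.44°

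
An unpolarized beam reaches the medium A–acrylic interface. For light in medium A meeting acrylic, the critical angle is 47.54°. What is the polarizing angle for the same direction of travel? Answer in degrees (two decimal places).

At the critical angle sin θ_c = n₂/n₁, giving n₂/n₁ = sin 47.54° = 0.7377.
Then tan θ_B = n₂/n₁ = 0.7377, so θ_B = arctan 0.7377 = 36.42°.

θ_B ≈ 36.42°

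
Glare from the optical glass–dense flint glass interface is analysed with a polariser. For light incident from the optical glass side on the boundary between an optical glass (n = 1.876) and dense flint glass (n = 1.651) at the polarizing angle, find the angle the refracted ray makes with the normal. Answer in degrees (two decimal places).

θ_B = arctan(n₂/n₁) = arctan(1.651/1.876) = 41.35°.
The refracted ray is perpendicular to the reflected ray, so θ_t = 90° − θ_B = 48.65°.

θ_t ≈ 48.65°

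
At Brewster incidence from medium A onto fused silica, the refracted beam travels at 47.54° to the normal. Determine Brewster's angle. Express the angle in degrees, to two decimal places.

θ_B ≈ 42.46°

Brewster's condition makes the reflected and refracted beams perpendicular: θ_B + θ_t = 90°.
θ_B = 90° − 47.54° = 42.46°.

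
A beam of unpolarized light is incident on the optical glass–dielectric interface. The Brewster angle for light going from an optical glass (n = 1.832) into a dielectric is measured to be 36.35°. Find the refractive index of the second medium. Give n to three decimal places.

n ≈ 1.348

At the Brewster angle, tan θ_B = n₂/n₁ with n₁ on the incident side (an optical glass) and n₂ on the transmitted side (a dielectric).
n₂ = n₁ tan θ_B = 1.832 × tan 36.35° = 1.348.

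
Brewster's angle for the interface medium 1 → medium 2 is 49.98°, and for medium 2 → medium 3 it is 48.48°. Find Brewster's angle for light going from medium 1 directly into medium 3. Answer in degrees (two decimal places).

θ_B ≈ 53.37°

n₂/n₁ = tan 49.98° = 1.1909 and n₃/n₂ = tan 48.48° = 1.1295.
So n₃/n₁ = (n₂/n₁)(n₃/n₂) = 1.1909 × 1.1295 = 1.3451.
θ_B(1→3) = arctan(1.3451) = 53.37°.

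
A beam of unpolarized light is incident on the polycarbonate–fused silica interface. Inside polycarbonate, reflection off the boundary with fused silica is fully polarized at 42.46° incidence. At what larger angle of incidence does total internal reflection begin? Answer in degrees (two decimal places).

tan θ_B = n₂/n₁ = tan 42.46° = 0.9150.
Total internal reflection: sin θ_c = n₂/n₁ = 0.9150.
θ_c = arcsin(0.9150) = 66.21°.

θ_c ≈ 66.21°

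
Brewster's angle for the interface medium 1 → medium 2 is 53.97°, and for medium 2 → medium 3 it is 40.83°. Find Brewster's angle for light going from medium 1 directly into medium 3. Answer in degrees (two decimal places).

tan θ_B(1→2) = n₂/n₁ = tan 53.97° = 1.3749.
tan θ_B(2→3) = n₃/n₂ = tan 40.83° = 0.8641.
So n₃/n₁ = (n₂/n₁)(n₃/n₂) = 1.3749 × 0.8641 = 1.1880.
θ_B(1→3) = arctan(1.1880) = 49.91°.

θ_B ≈ 49.91°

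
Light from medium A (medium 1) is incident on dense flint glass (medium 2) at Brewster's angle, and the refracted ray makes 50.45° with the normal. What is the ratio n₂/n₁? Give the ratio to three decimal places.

n₂/n₁ ≈ 0.826

At Brewster incidence θ_B = 90° − θ_t = 90° − 50.45° = 39.55°.
Then n₂/n₁ = tan θ_B = tan 39.55° = 0.826.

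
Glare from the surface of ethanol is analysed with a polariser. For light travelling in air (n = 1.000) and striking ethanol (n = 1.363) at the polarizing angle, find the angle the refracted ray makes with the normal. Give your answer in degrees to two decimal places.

θ_t ≈ 36.27°

tan θ_B = n₂/n₁ = 1.363/1.000 = 1.3630, so θ_B = 53.73°.
Since θ_B + θ_t = 90° at Brewster incidence, θ_t = 90° − 53.73° = 36.27°.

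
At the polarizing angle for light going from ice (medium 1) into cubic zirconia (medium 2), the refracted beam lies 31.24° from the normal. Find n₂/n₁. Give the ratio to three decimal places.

θ_B + θ_t = 90°, so θ_B = 90° − 31.24° = 58.76°.
Then n₂/n₁ = tan θ_B = tan 58.76° = 1.649.

n₂/n₁ ≈ 1.649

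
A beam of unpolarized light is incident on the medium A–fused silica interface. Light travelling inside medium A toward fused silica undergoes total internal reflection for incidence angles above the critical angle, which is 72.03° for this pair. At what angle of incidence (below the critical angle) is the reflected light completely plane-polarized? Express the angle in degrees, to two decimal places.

sin θ_c = n₂/n₁, so n₂/n₁ = sin 72.03° = 0.9512.
Brewster: tan θ_B = n₂/n₁ = 0.9512.
θ_B = arctan(0.9512) = 43.57°.

θ_B ≈ 43.57°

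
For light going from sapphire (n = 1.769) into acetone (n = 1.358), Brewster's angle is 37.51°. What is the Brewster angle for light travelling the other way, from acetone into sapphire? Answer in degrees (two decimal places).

θ_B' ≈ 52.49°

The two Brewster angles are complementary: θ_B' = 90° − θ_B = 90° − 37.51° = 52.49°.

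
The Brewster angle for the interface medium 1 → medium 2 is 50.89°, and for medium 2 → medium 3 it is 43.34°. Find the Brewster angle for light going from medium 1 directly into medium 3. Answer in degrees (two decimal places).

Each Brewster angle gives a ratio: n₂/n₁ = tan 50.89° = 1.2301, n₃/n₂ = tan 43.34° = 0.9437.
n₃/n₁ = 1.1608. Then tan θ_B(1→3) = n₃/n₁, so θ_B(1→3) = arctan(1.1608) = 49.26°.

θ_B ≈ 49.26°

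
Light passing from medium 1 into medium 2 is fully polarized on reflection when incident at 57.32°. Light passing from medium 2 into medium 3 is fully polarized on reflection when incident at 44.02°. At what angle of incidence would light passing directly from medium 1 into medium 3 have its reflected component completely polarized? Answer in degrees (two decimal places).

θ_B ≈ 56.42°

tan θ_B(1→2) = n₂/n₁ = tan 57.32° = 1.5589.
tan θ_B(2→3) = n₃/n₂ = tan 44.02° = 0.9664.
So n₃/n₁ = (n₂/n₁)(n₃/n₂) = 1.5589 × 0.9664 = 1.5064.
θ_B(1→3) = arctan(1.5064) = 56.42°.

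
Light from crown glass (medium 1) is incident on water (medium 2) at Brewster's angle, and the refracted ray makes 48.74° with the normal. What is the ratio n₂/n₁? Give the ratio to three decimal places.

θ_B + θ_t = 90°, so θ_B = 90° − 48.74° = 41.26°.
tan θ_B = n₂/n₁, so n₂/n₁ = tan 41.26° = 0.877.

n₂/n₁ ≈ 0.877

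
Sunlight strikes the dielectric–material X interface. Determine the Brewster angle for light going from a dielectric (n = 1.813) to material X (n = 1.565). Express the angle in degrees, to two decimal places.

θ_B ≈ 40.80°

Here n₂/n₁ = 1.565/1.813 = 0.8632, and Brewster's law gives tan θ_B = n₂/n₁.
θ_B = arctan(0.8632) = 40.80°.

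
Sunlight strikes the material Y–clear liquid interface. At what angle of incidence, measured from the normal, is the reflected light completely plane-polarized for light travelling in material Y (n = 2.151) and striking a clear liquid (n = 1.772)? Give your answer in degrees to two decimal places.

θ_B ≈ 39.48°

tan θ_B = n₂/n₁ = 1.772/2.151 = 0.8238. Taking the arctangent, θ_B = 39.48°.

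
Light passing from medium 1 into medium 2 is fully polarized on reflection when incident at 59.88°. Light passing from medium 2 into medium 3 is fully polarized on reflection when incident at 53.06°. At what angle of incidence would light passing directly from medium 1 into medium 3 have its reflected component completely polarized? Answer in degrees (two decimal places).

Each Brewster angle gives a ratio: n₂/n₁ = tan 59.88° = 1.7237, n₃/n₂ = tan 53.06° = 1.3299.
So n₃/n₁ = (n₂/n₁)(n₃/n₂) = 1.7237 × 1.3299 = 2.2924.
θ_B(1→3) = arctan(2.2924) = 66.43°.

θ_B ≈ 66.43°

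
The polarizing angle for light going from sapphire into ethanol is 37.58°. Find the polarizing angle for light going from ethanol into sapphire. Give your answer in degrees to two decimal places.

θ_B' ≈ 52.42°

The two Brewster angles are complementary: θ_B' = 90° − θ_B = 90° − 37.58° = 52.42°.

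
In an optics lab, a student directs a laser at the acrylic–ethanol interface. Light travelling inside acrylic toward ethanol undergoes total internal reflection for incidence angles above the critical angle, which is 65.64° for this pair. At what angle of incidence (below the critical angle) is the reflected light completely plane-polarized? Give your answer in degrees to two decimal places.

θ_B ≈ 42.33°

sin θ_c = n₂/n₁, so n₂/n₁ = sin 65.64° = 0.9110.
Brewster: tan θ_B = n₂/n₁ = 0.9110.
θ_B = arctan(0.9110) = 42.33°.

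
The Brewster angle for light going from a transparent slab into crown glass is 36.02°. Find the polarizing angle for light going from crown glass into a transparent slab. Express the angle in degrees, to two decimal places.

The two Brewster angles are complementary: θ_B' = 90° − θ_B = 90° − 36.02° = 53.98°.

θ_B' ≈ 53.98°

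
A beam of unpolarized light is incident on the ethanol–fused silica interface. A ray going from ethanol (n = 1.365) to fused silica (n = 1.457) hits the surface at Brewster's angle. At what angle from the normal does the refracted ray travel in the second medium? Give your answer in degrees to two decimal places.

tan θ_B = n₂/n₁ = 1.457/1.365 = 1.0674, so θ_B = 46.87°.
At Brewster's angle the reflected and refracted rays are perpendicular, so θ_t = 90° − θ_B = 90° − 46.87° = 43.13°.

θ_t ≈ 43.13°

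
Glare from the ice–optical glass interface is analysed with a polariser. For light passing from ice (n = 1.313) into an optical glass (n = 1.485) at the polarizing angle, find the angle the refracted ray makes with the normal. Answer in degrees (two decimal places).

θ_t ≈ 41.48°

tan θ_B = n₂/n₁ = 1.485/1.313 = 1.1310, so θ_B = 48.52°.
At Brewster's angle the reflected and refracted rays are perpendicular, so θ_t = 90° − θ_B = 90° − 48.52° = 41.48°.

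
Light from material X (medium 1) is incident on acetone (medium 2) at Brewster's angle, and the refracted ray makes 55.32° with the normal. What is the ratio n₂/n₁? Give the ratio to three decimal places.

n₂/n₁ ≈ 0.692

At Brewster incidence θ_B = 90° − θ_t = 90° − 55.32° = 34.68°.
tan θ_B = n₂/n₁, so n₂/n₁ = tan 34.68° = 0.692.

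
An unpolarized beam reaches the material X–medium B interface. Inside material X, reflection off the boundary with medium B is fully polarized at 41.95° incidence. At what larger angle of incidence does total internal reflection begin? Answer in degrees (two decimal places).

θ_c ≈ 64.00°

n₂/n₁ = tan 41.95° = 0.8988; the critical angle satisfies sin θ_c = n₂/n₁.
θ_c = arcsin(0.8988) = 64.00°.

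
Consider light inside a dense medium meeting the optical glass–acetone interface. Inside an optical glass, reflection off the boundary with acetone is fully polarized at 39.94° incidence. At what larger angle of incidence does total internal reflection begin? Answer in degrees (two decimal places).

n₂/n₁ = tan 39.94° = 0.8373; the critical angle satisfies sin θ_c = n₂/n₁.
θ_c = arcsin(0.8373) = 56.86°.

θ_c ≈ 56.86°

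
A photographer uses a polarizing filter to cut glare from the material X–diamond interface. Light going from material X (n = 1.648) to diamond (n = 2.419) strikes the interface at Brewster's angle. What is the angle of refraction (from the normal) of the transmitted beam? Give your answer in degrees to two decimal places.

First find Brewster's angle: tan θ_B = 2.419/1.648 = 1.4678, giving θ_B = 55.73°.
The refracted ray is perpendicular to the reflected ray, so θ_t = 90° − θ_B = 34.27°.

θ_t ≈ 34.27°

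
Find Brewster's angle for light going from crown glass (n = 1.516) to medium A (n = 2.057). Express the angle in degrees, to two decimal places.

Here n₂/n₁ = 2.057/1.516 = 1.3569, and Brewster's law gives tan θ_B = n₂/n₁.
So θ_B = arctan 1.3569 = 53.61°.

θ_B ≈ 53.61°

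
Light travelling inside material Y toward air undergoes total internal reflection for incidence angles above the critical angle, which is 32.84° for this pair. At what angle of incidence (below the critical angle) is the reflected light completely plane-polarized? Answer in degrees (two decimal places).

n₂/n₁ = sin θ_c = sin 32.84° = 0.5423.
tan θ_B equals the same ratio, so θ_B = arctan(0.5423) = 28.47°.

θ_B ≈ 28.47°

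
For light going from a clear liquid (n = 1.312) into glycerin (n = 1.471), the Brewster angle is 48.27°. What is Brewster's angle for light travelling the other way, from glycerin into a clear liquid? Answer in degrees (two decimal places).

tan θ_B' = n₁/n₂ = 1/tan θ_B, so θ_B' = 90° − θ_B.
θ_B' = 90° − 48.27° = 41.73°.

θ_B' ≈ 41.73°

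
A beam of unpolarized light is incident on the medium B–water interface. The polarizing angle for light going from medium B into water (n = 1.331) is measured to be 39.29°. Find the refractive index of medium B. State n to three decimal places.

n ≈ 1.627

Full polarization of the reflected beam means tan θ_B = n₂/n₁, where n₁ is the incident medium (medium B).
n₁ = n₂ / tan θ_B = 1.331 / tan 39.29° = 1.627.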